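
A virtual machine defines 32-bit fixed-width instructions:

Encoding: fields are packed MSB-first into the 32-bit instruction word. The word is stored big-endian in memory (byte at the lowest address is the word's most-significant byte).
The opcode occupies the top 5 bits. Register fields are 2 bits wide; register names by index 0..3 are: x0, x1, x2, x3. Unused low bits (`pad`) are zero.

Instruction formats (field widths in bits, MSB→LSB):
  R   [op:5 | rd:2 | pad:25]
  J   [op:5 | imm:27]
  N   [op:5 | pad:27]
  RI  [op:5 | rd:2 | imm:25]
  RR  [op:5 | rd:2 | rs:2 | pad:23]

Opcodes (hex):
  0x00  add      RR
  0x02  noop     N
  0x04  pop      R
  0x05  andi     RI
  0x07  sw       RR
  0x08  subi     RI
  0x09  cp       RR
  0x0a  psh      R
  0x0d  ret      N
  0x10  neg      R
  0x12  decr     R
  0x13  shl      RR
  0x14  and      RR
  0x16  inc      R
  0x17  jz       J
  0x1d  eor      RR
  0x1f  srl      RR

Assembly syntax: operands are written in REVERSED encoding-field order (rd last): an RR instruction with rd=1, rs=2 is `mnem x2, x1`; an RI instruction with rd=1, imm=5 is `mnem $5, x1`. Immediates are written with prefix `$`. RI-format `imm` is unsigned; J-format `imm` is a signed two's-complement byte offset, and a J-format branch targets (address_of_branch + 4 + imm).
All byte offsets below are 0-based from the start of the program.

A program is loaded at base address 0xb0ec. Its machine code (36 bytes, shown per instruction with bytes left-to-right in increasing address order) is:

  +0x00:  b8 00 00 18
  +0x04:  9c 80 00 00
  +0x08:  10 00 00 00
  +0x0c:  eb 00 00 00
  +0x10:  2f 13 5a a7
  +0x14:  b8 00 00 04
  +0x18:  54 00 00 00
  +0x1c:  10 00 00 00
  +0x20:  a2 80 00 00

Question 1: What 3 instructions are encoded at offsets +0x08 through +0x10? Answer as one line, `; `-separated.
[08] 10 00 00 00 → 0x10000000
  op=0x10000000>>27=0x2 ⇒ noop (N)
[0c] eb 00 00 00 → 0xeb000000
  op=0xeb000000>>27=0x1d ⇒ eor (RR)
  rd@[26:25]=0x1 ⇒ x1
  rs@[24:23]=0x2 ⇒ x2
[10] 2f 13 5a a7 → 0x2f135aa7
  op=0x2f135aa7>>27=0x5 ⇒ andi (RI)
  rd@[26:25]=0x3 ⇒ x3
  imm@[24:0]=0x1135aa7 ⇒ $18045607

noop; eor x2, x1; andi $18045607, x3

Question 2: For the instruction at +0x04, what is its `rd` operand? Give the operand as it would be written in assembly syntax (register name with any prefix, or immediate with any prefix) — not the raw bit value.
x2

off 0x04: read 9c 80 00 00 as big → 0x9c800000
  op=0x9c800000>>27=0x13 ⇒ shl (RR)
  rd@[26:25]=0x2 ⇒ x2
  rs@[24:23]=0x1 ⇒ x1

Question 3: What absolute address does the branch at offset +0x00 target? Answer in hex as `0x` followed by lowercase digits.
0xb108

+0x00: b8 00 00 18 ⇒ word 0xb8000018 (big)
  opcode bits[31:27]=0x17: jz/J
  imm: (w>>0)&0x7ffffff=0x18 → $24
  target = base 0xb0ec + off 0x00 + 4 + imm 24 = 0xb108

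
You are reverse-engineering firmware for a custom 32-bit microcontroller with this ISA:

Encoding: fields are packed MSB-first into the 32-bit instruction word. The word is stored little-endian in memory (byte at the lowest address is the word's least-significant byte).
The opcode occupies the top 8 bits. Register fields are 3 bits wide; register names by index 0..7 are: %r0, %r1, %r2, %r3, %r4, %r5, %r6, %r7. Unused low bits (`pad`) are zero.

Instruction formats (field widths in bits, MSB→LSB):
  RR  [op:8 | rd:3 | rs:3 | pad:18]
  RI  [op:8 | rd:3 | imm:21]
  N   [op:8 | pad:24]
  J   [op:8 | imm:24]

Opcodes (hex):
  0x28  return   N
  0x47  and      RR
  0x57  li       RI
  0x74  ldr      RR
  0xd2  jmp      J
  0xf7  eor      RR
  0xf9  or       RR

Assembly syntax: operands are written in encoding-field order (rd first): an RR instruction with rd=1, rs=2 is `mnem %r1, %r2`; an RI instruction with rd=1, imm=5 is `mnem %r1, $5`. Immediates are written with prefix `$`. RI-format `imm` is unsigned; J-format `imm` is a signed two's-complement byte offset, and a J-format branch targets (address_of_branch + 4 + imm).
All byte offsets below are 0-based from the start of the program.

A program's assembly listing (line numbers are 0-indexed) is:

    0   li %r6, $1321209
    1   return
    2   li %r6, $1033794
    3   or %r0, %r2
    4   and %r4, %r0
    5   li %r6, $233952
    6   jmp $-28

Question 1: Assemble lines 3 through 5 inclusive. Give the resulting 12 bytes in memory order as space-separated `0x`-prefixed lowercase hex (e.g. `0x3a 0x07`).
line 3 (or): pack op=0xf9:8|rd=0:3|rs=2:3|pad=0:18 = 0xf9080000; little→ 00 00 08 f9
line 4 (and): pack op=0x47:8|rd=4:3|rs=0:3|pad=0:18 = 0x47800000; little→ 00 00 80 47
line 5 (li): pack op=0x57:8|rd=6:3|imm=233952:21 = 0x57c391e0; little→ e0 91 c3 57

0x00 0x00 0x08 0xf9 0x00 0x00 0x80 0x47 0xe0 0x91 0xc3 0x57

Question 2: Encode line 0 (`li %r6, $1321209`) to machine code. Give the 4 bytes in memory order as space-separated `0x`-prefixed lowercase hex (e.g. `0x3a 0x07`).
0. li fields op=0x57:8|rd=6:3|imm=1321209:21 → word 57d428f9h → f9 28 d4 57

0xf9 0x28 0xd4 0x57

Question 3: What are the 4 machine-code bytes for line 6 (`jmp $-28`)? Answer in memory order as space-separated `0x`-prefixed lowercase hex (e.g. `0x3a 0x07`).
6. jmp fields op=0xd2:8|imm=-28:24 → word d2ffffe4h → e4 ff ff d2

0xe4 0xff 0xff 0xd2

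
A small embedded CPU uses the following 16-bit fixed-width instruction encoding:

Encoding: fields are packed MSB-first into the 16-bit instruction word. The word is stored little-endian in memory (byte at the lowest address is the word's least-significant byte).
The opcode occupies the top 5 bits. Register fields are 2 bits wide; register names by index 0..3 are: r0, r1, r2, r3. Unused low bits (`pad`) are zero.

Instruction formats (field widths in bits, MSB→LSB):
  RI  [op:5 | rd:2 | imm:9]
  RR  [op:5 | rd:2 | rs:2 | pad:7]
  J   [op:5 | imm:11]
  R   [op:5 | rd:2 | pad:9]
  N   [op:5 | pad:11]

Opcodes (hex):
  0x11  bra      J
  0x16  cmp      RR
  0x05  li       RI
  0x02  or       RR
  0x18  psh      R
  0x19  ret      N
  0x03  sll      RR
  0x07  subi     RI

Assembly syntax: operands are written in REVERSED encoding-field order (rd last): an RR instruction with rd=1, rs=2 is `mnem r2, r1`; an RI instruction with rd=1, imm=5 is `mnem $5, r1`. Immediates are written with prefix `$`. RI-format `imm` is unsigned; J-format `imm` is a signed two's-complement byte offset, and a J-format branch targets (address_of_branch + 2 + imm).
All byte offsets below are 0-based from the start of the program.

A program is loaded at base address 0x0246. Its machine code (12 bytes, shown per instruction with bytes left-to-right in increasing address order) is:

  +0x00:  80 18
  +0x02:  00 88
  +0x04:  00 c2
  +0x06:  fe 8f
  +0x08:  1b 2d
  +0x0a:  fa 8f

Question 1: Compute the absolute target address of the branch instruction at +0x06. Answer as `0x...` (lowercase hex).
+0x06: fe 8f ⇒ word 0x8ffe (little)
  top 5b → 0x11 → bra [J]
  imm: (w>>0)&0x7ff=0x7fe (s11→-2) → $-2
  target = base 0x0246 + off 0x06 + 2 + imm -2 = 0x024c

0x024c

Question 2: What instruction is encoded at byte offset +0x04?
psh r1

off 0x04: read 00 c2 as little → 0xc200
  op=0xc200>>11=0x18 ⇒ psh (R)
  rd: (w>>9)&0x3=0x1 → r1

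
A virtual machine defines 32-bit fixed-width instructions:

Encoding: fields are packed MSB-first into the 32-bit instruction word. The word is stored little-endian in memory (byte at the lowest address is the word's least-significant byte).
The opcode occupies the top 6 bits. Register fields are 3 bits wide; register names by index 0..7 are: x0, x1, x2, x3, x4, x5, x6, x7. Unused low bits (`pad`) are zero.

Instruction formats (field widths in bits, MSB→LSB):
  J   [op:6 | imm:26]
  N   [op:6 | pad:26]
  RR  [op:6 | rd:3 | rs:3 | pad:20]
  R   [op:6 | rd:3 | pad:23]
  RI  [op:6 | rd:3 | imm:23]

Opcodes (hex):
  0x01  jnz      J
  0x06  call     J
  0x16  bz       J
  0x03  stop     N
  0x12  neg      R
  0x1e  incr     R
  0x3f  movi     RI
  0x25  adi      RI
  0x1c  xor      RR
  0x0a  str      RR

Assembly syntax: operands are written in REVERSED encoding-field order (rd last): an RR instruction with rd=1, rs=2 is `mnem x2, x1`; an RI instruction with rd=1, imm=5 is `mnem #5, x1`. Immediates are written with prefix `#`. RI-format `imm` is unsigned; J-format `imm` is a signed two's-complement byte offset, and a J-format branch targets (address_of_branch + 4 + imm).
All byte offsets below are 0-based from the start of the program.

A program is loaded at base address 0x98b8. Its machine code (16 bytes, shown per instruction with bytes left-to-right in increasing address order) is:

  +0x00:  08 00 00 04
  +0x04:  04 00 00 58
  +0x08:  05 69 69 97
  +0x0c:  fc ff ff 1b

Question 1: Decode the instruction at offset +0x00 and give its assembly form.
[00] 08 00 00 04 → 0x04000008
  opcode bits[31:26]=0x1: jnz/J
  imm@[25:0]=0x8 ⇒ #8

jnz #8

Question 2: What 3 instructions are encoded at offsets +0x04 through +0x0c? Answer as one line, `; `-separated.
bz #4; adi #6908165, x6; call #-4

[04] 04 00 00 58 → 0x58000004
  top 6b → 0x16 → bz [J]
  [25:0] imm=4 = #4
[08] 05 69 69 97 → 0x97696905
  top 6b → 0x25 → adi [RI]
  [25:23] rd=6 = x6
  [22:0] imm=6908165 = #6908165
[0c] fc ff ff 1b → 0x1bfffffc
  top 6b → 0x6 → call [J]
  [25:0] imm=67108860 (s26→-4) = #-4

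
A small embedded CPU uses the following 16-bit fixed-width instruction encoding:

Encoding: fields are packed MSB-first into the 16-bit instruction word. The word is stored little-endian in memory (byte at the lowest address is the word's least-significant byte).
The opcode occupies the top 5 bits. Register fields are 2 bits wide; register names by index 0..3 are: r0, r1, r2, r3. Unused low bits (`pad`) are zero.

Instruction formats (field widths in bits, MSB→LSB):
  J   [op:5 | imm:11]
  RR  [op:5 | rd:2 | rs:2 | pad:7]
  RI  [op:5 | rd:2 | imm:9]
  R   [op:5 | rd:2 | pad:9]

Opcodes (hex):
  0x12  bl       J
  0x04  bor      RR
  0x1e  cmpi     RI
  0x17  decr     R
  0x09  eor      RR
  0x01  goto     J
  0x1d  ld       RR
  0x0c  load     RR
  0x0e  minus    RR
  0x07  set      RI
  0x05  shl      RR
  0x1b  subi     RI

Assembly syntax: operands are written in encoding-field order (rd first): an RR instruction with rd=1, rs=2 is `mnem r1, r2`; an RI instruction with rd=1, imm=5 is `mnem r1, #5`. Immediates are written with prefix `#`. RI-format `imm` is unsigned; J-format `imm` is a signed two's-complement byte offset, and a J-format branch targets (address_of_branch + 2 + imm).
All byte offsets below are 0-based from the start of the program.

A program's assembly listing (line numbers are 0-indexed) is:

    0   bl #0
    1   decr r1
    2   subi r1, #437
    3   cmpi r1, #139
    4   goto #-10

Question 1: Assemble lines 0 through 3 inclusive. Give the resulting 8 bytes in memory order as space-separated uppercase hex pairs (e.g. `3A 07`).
00 90 00 BA B5 DB 8B F2

0. bl fields op=0x12:5|imm=0:11 → word 9000h → 00 90
1. decr fields op=0x17:5|rd=1:2|pad=0:9 → word ba00h → 00 ba
2. subi fields op=0x1b:5|rd=1:2|imm=437:9 → word dbb5h → b5 db
3. cmpi fields op=0x1e:5|rd=1:2|imm=139:9 → word f28bh → 8b f2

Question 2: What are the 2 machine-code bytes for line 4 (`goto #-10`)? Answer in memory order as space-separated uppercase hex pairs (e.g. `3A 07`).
L4: goto op=0x1:5|imm=-10:11 ⇒ 0x0ff6 ⇒ little f6 0f

F6 0F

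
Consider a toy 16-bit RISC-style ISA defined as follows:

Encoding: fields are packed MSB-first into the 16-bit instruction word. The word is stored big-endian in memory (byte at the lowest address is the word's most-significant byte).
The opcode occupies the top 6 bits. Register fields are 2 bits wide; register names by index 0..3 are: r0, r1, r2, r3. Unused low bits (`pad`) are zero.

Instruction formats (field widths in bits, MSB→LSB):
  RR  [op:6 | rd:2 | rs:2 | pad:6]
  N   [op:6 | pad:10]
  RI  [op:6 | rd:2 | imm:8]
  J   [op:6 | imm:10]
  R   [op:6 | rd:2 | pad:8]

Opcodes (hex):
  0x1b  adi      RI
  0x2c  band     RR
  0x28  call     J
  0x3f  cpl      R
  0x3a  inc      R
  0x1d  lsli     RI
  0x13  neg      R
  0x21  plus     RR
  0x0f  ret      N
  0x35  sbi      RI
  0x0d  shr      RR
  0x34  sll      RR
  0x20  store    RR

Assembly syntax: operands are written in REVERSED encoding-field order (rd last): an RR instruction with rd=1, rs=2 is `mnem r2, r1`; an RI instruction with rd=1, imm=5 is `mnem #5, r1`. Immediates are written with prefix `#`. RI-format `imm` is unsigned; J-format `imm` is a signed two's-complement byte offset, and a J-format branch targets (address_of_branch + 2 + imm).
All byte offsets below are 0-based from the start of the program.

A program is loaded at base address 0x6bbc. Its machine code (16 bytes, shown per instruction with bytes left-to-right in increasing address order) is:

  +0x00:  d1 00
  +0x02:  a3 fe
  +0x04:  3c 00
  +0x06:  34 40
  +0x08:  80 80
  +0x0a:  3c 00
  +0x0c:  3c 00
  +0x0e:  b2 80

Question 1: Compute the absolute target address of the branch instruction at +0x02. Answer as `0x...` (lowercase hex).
0x6bbe

@+02  big-endian(a3 fe) = 0xa3fe
  top 6b → 0x28 → call [J]
  [9:0] imm=1022 (s10→-2) = #-2
  target = base 0x6bbc + off 0x02 + 2 + imm -2 = 0x6bbe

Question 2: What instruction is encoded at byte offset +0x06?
shr r1, r0

[06] 34 40 → 0x3440
  opcode bits[15:10]=0xd: shr/RR
  [9:8] rd=0 = r0
  [7:6] rs=1 = r1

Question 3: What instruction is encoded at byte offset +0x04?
ret

[04] 3c 00 → 0x3c00
  top 6b → 0xf → ret [N]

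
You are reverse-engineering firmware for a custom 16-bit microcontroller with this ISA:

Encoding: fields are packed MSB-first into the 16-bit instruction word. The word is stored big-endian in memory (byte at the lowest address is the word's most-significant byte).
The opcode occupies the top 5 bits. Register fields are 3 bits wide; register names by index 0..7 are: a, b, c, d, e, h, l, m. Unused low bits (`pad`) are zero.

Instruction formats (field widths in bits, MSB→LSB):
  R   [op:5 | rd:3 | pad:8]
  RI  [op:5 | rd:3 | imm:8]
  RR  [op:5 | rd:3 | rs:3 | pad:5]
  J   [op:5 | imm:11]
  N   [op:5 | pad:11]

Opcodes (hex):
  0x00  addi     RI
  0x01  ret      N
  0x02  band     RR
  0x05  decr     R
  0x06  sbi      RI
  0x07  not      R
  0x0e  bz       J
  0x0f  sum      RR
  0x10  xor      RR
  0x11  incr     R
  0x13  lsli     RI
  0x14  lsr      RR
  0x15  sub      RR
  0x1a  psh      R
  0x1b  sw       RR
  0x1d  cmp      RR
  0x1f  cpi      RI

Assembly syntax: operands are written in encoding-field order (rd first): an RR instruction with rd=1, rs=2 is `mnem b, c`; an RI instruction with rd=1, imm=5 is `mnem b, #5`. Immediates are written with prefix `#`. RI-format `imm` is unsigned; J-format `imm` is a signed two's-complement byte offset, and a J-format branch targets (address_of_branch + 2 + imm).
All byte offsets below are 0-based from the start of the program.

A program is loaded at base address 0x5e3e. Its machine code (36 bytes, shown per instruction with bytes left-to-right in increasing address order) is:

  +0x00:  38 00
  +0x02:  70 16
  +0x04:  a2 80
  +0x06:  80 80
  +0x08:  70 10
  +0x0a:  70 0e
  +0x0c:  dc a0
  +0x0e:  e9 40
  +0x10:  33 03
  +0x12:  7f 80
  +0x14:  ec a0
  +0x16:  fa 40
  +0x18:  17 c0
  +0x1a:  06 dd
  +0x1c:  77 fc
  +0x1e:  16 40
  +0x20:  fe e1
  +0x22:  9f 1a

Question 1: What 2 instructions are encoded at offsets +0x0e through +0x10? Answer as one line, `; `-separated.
off 0x0e: read e9 40 as big → 0xe940
  op=0xe940>>11=0x1d ⇒ cmp (RR)
  rd: (w>>8)&0x7=0x1 → b
  rs: (w>>5)&0x7=0x2 → c
off 0x10: read 33 03 as big → 0x3303
  op=0x3303>>11=0x6 ⇒ sbi (RI)
  rd: (w>>8)&0x7=0x3 → d
  imm: (w>>0)&0xff=0x3 → #3

cmp b, c; sbi d, #3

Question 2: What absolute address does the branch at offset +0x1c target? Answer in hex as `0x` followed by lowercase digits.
off 0x1c: read 77 fc as big → 0x77fc
  opcode bits[15:11]=0xe: bz/J
  [10:0] imm=2044 (s11→-4) = #-4
  target = base 0x5e3e + off 0x1c + 2 + imm -4 = 0x5e58

0x5e58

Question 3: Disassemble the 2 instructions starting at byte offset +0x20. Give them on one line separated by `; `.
cpi l, #225; lsli m, #26

@+20  big-endian(fe e1) = 0xfee1
  top 5b → 0x1f → cpi [RI]
  rd@[10:8]=0x6 ⇒ l
  imm@[7:0]=0xe1 ⇒ #225
@+22  big-endian(9f 1a) = 0x9f1a
  top 5b → 0x13 → lsli [RI]
  rd@[10:8]=0x7 ⇒ m
  imm@[7:0]=0x1a ⇒ #26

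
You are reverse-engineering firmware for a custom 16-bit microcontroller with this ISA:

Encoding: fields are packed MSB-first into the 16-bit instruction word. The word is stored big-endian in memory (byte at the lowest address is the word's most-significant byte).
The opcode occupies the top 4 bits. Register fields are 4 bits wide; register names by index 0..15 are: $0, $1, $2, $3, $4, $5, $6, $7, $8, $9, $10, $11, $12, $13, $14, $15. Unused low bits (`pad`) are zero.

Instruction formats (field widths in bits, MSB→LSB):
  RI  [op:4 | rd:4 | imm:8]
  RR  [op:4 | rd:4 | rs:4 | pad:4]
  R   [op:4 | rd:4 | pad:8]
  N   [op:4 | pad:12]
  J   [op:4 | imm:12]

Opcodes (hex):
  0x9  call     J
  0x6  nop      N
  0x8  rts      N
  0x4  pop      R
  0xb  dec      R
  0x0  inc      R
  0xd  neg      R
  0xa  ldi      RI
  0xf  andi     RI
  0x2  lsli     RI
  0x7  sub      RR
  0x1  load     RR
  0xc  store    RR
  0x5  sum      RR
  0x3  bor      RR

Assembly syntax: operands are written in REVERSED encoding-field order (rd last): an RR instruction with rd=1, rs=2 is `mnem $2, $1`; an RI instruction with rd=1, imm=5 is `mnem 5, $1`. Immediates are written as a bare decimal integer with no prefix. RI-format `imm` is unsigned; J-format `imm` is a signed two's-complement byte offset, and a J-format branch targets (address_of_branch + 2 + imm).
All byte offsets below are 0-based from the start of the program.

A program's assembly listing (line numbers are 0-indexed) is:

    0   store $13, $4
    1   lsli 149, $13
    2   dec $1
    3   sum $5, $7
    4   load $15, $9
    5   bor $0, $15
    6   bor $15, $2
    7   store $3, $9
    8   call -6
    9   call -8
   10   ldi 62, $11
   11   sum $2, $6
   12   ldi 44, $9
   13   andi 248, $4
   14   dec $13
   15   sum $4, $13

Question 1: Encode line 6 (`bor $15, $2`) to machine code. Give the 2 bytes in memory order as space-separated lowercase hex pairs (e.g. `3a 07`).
6. bor fields op=0x3:4|rd=2:4|rs=15:4|pad=0:4 → word 32f0h → 32 f0

32 f0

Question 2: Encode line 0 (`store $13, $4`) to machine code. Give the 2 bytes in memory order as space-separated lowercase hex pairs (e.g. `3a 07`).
0. store fields op=0xc:4|rd=4:4|rs=13:4|pad=0:4 → word c4d0h → c4 d0

c4 d0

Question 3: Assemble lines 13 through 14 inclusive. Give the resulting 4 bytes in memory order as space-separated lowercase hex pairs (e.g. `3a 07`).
L13: andi op=0xf:4|rd=4:4|imm=248:8 ⇒ 0xf4f8 ⇒ big f4 f8
L14: dec op=0xb:4|rd=13:4|pad=0:8 ⇒ 0xbd00 ⇒ big bd 00

f4 f8 bd 00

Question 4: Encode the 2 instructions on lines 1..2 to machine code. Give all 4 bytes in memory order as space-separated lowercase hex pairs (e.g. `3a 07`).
2d 95 b1 00

1. lsli fields op=0x2:4|rd=13:4|imm=149:8 → word 2d95h → 2d 95
2. dec fields op=0xb:4|rd=1:4|pad=0:8 → word b100h → b1 00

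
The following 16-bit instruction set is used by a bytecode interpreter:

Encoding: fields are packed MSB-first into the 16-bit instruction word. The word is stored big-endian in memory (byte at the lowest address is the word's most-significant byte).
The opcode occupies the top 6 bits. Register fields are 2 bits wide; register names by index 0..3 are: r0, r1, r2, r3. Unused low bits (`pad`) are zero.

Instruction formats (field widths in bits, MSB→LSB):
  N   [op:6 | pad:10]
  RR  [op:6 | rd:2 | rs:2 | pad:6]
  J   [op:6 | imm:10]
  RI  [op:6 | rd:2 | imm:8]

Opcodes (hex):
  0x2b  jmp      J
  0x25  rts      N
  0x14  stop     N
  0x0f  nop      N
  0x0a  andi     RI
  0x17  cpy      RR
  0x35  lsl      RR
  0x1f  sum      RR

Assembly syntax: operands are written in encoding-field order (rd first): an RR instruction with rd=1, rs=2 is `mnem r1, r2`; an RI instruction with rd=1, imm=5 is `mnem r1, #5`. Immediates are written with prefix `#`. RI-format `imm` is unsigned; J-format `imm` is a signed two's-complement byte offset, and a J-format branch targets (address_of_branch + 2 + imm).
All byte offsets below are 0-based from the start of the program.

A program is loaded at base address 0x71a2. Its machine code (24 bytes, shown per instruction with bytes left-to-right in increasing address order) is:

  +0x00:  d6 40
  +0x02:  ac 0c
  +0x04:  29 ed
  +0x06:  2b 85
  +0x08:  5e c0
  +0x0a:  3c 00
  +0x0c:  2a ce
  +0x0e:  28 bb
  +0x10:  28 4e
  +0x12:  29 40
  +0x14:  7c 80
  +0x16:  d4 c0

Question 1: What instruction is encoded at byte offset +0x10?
andi r0, #78

[10] 28 4e → 0x284e
  op=0x284e>>10=0xa ⇒ andi (RI)
  [9:8] rd=0 = r0
  [7:0] imm=78 = #78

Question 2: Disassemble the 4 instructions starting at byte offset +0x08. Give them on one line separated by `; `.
[08] 5e c0 → 0x5ec0
  op=0x5ec0>>10=0x17 ⇒ cpy (RR)
  rd@[9:8]=0x2 ⇒ r2
  rs@[7:6]=0x3 ⇒ r3
[0a] 3c 00 → 0x3c00
  op=0x3c00>>10=0xf ⇒ nop (N)
[0c] 2a ce → 0x2ace
  op=0x2ace>>10=0xa ⇒ andi (RI)
  rd@[9:8]=0x2 ⇒ r2
  imm@[7:0]=0xce ⇒ #206
[0e] 28 bb → 0x28bb
  op=0x28bb>>10=0xa ⇒ andi (RI)
  rd@[9:8]=0x0 ⇒ r0
  imm@[7:0]=0xbb ⇒ #187

cpy r2, r3; nop; andi r2, #206; andi r0, #187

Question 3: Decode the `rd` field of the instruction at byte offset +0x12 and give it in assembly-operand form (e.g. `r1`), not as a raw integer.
[12] 29 40 → 0x2940
  top 6b → 0xa → andi [RI]
  [9:8] rd=1 = r1
  [7:0] imm=64 = #64

r1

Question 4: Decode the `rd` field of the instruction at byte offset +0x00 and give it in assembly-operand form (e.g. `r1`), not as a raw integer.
r2

@+00  big-endian(d6 40) = 0xd640
  op=0xd640>>10=0x35 ⇒ lsl (RR)
  [9:8] rd=2 = r2
  [7:6] rs=1 = r1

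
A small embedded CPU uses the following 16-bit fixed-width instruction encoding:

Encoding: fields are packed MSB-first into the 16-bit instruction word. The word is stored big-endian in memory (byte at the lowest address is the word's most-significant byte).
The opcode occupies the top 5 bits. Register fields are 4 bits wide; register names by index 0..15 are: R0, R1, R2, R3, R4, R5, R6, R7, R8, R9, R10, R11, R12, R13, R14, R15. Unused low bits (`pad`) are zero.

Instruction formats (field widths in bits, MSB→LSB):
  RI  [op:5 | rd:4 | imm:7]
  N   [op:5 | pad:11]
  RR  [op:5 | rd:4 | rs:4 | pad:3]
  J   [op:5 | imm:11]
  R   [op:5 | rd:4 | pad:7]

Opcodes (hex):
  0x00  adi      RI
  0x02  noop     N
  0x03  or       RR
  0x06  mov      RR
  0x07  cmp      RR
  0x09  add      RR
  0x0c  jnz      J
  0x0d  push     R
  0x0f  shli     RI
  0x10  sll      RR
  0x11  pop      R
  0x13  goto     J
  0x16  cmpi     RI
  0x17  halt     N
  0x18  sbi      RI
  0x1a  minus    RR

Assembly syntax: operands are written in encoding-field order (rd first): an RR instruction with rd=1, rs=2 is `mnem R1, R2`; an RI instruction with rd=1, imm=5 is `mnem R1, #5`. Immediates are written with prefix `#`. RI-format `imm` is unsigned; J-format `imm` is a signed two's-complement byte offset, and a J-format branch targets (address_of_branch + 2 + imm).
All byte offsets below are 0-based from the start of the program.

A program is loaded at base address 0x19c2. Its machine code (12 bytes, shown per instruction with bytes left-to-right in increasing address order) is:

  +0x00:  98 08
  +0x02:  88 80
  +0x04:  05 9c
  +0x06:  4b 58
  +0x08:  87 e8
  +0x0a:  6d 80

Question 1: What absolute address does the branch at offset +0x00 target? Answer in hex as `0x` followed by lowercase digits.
+0x00: 98 08 ⇒ word 0x9808 (big)
  op=0x9808>>11=0x13 ⇒ goto (J)
  [10:0] imm=8 = #8
  target = base 0x19c2 + off 0x00 + 2 + imm 8 = 0x19cc

0x19cc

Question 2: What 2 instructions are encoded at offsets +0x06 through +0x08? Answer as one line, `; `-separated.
+0x06: 4b 58 ⇒ word 0x4b58 (big)
  opcode bits[15:11]=0x9: add/RR
  rd: (w>>7)&0xf=0x6 → R6
  rs: (w>>3)&0xf=0xb → R11
+0x08: 87 e8 ⇒ word 0x87e8 (big)
  opcode bits[15:11]=0x10: sll/RR
  rd: (w>>7)&0xf=0xf → R15
  rs: (w>>3)&0xf=0xd → R13

add R6, R11; sll R15, R13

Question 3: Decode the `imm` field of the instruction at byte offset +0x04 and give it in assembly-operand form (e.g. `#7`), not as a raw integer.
#28

@+04  big-endian(05 9c) = 0x059c
  opcode bits[15:11]=0x0: adi/RI
  [10:7] rd=11 = R11
  [6:0] imm=28 = #28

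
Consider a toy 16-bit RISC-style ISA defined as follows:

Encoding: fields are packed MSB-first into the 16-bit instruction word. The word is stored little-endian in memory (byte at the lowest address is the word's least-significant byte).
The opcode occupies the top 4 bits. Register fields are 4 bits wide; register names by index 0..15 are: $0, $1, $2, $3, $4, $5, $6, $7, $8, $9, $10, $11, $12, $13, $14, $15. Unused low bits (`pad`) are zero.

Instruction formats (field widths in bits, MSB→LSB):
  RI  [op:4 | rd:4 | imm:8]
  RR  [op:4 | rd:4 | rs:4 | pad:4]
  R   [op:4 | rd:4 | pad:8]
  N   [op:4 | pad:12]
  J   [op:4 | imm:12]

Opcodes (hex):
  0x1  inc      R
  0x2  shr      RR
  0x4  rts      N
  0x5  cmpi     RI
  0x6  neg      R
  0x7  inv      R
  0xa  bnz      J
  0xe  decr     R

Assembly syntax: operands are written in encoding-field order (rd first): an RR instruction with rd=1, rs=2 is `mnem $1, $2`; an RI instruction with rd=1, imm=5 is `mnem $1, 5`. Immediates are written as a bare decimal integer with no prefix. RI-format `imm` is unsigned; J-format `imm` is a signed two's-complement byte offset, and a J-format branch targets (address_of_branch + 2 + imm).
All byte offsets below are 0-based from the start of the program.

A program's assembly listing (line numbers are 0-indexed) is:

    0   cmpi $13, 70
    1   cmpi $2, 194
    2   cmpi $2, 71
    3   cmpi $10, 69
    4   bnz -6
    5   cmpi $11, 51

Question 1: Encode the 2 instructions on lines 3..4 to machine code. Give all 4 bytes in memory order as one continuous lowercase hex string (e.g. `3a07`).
L3: cmpi op=0x5:4|rd=10:4|imm=69:8 ⇒ 0x5a45 ⇒ little 45 5a
L4: bnz op=0xa:4|imm=-6:12 ⇒ 0xaffa ⇒ little fa af

455afaaf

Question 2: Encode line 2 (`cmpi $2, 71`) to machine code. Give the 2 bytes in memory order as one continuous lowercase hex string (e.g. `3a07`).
2. cmpi fields op=0x5:4|rd=2:4|imm=71:8 → word 5247h → 47 52

4752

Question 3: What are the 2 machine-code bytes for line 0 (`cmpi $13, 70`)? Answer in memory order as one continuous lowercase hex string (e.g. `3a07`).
0. cmpi fields op=0x5:4|rd=13:4|imm=70:8 → word 5d46h → 46 5d

465d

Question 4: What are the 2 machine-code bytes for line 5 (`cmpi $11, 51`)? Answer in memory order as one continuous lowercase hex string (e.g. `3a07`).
5. cmpi fields op=0x5:4|rd=11:4|imm=51:8 → word 5b33h → 33 5b

335b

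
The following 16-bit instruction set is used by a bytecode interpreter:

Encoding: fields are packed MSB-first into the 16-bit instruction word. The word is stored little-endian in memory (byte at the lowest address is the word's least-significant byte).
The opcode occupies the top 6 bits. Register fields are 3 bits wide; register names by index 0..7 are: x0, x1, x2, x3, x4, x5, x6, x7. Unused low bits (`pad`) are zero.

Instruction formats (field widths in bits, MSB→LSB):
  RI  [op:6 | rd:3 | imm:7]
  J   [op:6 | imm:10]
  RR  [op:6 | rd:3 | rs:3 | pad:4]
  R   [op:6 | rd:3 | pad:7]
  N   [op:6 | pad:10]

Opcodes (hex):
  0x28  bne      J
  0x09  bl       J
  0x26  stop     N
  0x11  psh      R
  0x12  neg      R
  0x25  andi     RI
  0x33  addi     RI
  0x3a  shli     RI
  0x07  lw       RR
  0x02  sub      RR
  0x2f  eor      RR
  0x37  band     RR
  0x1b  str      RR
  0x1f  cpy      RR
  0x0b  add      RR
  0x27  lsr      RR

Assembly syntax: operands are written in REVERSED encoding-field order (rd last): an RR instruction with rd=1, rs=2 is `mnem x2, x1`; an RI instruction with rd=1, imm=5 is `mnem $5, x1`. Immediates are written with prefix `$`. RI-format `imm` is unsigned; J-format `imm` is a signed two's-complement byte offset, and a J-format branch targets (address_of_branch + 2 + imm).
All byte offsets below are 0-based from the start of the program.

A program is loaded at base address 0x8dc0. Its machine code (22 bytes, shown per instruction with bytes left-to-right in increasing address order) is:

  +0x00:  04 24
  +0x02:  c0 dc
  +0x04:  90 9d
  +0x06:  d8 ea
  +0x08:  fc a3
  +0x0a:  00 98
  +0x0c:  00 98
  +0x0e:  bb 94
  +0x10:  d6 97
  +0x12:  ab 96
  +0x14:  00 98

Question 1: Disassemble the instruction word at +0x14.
+0x14: 00 98 ⇒ word 0x9800 (little)
  top 6b → 0x26 → stop [N]

stop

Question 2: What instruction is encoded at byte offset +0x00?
bl $4

+0x00: 04 24 ⇒ word 0x2404 (little)
  op=0x2404>>10=0x9 ⇒ bl (J)
  imm@[9:0]=0x4 ⇒ $4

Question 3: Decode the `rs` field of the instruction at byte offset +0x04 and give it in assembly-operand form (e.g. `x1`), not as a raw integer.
@+04  little-endian(90 9d) = 0x9d90
  opcode bits[15:10]=0x27: lsr/RR
  rd: (w>>7)&0x7=0x3 → x3
  rs: (w>>4)&0x7=0x1 → x1

x1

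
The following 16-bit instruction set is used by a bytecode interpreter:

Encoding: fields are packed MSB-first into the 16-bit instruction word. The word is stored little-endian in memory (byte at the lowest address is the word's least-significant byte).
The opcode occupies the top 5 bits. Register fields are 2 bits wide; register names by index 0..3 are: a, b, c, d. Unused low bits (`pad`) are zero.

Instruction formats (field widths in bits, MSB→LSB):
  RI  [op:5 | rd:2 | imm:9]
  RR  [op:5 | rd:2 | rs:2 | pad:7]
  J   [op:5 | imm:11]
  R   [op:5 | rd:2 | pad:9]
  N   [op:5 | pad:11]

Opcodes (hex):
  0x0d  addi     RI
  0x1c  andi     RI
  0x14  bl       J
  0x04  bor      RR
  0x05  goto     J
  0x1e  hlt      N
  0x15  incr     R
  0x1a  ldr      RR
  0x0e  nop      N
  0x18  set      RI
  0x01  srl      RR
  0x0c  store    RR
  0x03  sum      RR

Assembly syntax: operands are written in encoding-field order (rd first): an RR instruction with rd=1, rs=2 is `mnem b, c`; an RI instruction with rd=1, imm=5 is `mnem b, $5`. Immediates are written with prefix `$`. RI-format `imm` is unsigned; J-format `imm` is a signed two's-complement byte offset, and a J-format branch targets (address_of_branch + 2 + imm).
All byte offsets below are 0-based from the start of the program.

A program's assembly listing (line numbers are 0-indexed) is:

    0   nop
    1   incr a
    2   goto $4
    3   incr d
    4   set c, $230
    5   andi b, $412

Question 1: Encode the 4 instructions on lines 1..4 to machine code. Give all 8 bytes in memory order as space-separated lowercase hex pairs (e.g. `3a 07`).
line 1 (incr): pack op=0x15:5|rd=0:2|pad=0:9 = 0xa800; little→ 00 a8
line 2 (goto): pack op=0x5:5|imm=4:11 = 0x2804; little→ 04 28
line 3 (incr): pack op=0x15:5|rd=3:2|pad=0:9 = 0xae00; little→ 00 ae
line 4 (set): pack op=0x18:5|rd=2:2|imm=230:9 = 0xc4e6; little→ e6 c4

00 a8 04 28 00 ae e6 c4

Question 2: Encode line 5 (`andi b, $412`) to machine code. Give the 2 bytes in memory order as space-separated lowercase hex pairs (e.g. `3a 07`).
9c e3

L5: andi op=0x1c:5|rd=1:2|imm=412:9 ⇒ 0xe39c ⇒ little 9c e3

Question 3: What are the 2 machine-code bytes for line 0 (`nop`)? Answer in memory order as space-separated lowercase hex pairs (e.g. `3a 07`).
00 70

0. nop fields op=0xe:5|pad=0:11 → word 7000h → 00 70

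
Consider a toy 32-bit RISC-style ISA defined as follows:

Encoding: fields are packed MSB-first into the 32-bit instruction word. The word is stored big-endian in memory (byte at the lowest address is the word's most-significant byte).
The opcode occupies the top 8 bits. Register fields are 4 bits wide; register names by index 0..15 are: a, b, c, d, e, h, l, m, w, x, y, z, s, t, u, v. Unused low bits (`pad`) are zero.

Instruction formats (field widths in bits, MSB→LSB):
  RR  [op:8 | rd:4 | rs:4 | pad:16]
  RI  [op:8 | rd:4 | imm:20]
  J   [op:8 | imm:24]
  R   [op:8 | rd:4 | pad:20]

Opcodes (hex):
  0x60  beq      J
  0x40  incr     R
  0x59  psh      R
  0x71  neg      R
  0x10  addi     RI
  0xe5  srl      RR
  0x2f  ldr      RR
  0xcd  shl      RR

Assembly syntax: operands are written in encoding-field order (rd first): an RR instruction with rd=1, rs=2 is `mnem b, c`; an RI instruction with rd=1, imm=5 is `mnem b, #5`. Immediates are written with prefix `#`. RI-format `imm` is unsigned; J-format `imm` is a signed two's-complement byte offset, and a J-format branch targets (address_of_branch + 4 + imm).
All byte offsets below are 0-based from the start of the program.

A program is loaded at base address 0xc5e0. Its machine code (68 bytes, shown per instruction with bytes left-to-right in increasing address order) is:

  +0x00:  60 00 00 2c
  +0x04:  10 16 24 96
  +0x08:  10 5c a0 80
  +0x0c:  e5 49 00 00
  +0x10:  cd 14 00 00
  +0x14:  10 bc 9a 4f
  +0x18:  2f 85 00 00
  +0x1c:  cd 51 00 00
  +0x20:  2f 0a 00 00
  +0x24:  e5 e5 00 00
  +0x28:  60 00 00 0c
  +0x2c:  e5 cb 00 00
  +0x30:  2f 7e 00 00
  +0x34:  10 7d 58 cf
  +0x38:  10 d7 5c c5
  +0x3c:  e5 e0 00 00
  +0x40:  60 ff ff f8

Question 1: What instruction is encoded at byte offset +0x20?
ldr a, y

[20] 2f 0a 00 00 → 0x2f0a0000
  top 8b → 0x2f → ldr [RR]
  rd@[23:20]=0x0 ⇒ a
  rs@[19:16]=0xa ⇒ y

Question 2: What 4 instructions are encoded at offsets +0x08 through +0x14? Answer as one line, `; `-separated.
addi h, #827520; srl e, x; shl b, e; addi z, #825935

@+08  big-endian(10 5c a0 80) = 0x105ca080
  op=0x105ca080>>24=0x10 ⇒ addi (RI)
  rd@[23:20]=0x5 ⇒ h
  imm@[19:0]=0xca080 ⇒ #827520
@+0c  big-endian(e5 49 00 00) = 0xe5490000
  op=0xe5490000>>24=0xe5 ⇒ srl (RR)
  rd@[23:20]=0x4 ⇒ e
  rs@[19:16]=0x9 ⇒ x
@+10  big-endian(cd 14 00 00) = 0xcd140000
  op=0xcd140000>>24=0xcd ⇒ shl (RR)
  rd@[23:20]=0x1 ⇒ b
  rs@[19:16]=0x4 ⇒ e
@+14  big-endian(10 bc 9a 4f) = 0x10bc9a4f
  op=0x10bc9a4f>>24=0x10 ⇒ addi (RI)
  rd@[23:20]=0xb ⇒ z
  imm@[19:0]=0xc9a4f ⇒ #825935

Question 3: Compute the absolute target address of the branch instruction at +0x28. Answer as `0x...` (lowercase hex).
0xc618

off 0x28: read 60 00 00 0c as big → 0x6000000c
  top 8b → 0x60 → beq [J]
  [23:0] imm=12 = #12
  target = base 0xc5e0 + off 0x28 + 4 + imm 12 = 0xc618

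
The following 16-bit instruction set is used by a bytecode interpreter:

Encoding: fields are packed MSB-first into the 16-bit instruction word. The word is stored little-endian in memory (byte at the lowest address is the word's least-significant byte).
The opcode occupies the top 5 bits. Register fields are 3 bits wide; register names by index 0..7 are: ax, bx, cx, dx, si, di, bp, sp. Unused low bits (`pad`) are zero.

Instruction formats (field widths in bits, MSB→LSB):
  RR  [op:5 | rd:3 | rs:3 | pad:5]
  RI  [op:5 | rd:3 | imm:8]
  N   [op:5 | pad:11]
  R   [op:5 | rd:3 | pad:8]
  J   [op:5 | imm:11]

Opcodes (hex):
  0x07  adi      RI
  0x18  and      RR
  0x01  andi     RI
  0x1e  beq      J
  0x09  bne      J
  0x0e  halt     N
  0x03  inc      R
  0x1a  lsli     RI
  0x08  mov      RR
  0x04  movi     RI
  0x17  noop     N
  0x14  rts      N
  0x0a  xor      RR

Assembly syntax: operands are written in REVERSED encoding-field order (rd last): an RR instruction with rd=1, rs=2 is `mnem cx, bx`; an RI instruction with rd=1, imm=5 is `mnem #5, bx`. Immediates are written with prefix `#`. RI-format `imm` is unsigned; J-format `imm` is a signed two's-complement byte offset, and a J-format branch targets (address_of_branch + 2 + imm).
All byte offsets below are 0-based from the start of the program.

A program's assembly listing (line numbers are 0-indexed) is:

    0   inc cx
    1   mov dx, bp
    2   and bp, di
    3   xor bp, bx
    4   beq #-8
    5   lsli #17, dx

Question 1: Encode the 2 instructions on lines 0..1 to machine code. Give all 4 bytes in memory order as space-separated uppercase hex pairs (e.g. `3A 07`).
00 1A 60 46

0. inc fields op=0x3:5|rd=2:3|pad=0:8 → word 1a00h → 00 1a
1. mov fields op=0x8:5|rd=6:3|rs=3:3|pad=0:5 → word 4660h → 60 46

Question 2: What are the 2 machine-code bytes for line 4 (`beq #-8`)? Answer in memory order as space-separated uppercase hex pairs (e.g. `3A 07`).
line 4 (beq): pack op=0x1e:5|imm=-8:11 = 0xf7f8; little→ f8 f7

F8 F7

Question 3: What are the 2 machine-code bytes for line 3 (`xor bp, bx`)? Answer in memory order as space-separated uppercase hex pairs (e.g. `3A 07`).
C0 51

L3: xor op=0xa:5|rd=1:3|rs=6:3|pad=0:5 ⇒ 0x51c0 ⇒ little c0 51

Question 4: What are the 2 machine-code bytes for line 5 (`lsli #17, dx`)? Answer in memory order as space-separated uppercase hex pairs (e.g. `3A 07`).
L5: lsli op=0x1a:5|rd=3:3|imm=17:8 ⇒ 0xd311 ⇒ little 11 d3

11 D3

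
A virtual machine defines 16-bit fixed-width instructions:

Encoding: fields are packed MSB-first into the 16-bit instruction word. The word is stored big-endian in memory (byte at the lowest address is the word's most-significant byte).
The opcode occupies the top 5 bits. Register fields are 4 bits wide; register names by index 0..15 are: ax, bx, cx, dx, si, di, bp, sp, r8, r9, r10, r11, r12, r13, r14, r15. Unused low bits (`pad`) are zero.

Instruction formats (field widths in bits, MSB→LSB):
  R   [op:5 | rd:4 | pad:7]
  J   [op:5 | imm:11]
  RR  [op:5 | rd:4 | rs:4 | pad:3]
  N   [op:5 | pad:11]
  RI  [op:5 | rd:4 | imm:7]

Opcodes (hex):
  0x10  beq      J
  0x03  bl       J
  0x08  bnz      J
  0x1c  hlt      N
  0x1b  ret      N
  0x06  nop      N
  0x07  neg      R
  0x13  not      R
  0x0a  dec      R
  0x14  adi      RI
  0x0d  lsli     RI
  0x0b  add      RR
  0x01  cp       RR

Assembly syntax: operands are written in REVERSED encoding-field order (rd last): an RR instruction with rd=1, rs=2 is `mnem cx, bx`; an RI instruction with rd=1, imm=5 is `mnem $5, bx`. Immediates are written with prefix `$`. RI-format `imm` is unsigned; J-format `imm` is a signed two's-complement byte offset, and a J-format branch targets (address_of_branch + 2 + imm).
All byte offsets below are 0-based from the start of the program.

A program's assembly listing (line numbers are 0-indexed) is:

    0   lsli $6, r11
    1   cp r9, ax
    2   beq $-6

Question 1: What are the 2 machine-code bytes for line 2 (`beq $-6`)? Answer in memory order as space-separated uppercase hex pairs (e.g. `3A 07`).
87 FA

line 2 (beq): pack op=0x10:5|imm=-6:11 = 0x87fa; big→ 87 fa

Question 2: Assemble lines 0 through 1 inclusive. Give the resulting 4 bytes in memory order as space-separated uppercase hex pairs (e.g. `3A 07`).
6D 86 08 48

line 0 (lsli): pack op=0xd:5|rd=11:4|imm=6:7 = 0x6d86; big→ 6d 86
line 1 (cp): pack op=0x1:5|rd=0:4|rs=9:4|pad=0:3 = 0x0848; big→ 08 48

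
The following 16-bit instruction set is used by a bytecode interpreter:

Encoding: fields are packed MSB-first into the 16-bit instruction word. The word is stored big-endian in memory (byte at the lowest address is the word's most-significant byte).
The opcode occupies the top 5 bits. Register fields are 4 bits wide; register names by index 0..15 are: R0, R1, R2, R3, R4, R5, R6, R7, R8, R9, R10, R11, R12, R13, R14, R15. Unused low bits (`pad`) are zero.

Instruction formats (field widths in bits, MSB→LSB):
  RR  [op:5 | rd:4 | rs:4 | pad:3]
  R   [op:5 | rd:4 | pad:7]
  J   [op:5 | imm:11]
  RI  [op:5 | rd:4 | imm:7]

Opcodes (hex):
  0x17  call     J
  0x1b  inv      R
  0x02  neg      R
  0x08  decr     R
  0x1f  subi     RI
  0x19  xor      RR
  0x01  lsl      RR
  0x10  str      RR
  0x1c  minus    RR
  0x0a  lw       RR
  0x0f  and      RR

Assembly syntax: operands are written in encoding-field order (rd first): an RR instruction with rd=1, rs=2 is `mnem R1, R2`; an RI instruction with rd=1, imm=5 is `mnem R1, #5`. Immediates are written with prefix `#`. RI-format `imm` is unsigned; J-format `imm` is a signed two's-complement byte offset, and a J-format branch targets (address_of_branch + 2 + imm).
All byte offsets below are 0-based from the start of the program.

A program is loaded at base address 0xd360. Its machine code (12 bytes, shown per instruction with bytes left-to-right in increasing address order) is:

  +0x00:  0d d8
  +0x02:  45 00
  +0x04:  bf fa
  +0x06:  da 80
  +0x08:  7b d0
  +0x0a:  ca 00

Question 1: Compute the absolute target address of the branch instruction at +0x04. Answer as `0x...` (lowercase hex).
[04] bf fa → 0xbffa
  opcode bits[15:11]=0x17: call/J
  imm: (w>>0)&0x7ff=0x7fa (s11→-6) → #-6
  target = base 0xd360 + off 0x04 + 2 + imm -6 = 0xd360

0xd360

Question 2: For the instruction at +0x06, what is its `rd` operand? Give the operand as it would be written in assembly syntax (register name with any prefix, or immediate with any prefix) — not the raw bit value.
+0x06: da 80 ⇒ word 0xda80 (big)
  op=0xda80>>11=0x1b ⇒ inv (R)
  rd: (w>>7)&0xf=0x5 → R5

R5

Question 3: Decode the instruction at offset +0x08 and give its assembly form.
[08] 7b d0 → 0x7bd0
  op=0x7bd0>>11=0xf ⇒ and (RR)
  rd@[10:7]=0x7 ⇒ R7
  rs@[6:3]=0xa ⇒ R10

and R7, R10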